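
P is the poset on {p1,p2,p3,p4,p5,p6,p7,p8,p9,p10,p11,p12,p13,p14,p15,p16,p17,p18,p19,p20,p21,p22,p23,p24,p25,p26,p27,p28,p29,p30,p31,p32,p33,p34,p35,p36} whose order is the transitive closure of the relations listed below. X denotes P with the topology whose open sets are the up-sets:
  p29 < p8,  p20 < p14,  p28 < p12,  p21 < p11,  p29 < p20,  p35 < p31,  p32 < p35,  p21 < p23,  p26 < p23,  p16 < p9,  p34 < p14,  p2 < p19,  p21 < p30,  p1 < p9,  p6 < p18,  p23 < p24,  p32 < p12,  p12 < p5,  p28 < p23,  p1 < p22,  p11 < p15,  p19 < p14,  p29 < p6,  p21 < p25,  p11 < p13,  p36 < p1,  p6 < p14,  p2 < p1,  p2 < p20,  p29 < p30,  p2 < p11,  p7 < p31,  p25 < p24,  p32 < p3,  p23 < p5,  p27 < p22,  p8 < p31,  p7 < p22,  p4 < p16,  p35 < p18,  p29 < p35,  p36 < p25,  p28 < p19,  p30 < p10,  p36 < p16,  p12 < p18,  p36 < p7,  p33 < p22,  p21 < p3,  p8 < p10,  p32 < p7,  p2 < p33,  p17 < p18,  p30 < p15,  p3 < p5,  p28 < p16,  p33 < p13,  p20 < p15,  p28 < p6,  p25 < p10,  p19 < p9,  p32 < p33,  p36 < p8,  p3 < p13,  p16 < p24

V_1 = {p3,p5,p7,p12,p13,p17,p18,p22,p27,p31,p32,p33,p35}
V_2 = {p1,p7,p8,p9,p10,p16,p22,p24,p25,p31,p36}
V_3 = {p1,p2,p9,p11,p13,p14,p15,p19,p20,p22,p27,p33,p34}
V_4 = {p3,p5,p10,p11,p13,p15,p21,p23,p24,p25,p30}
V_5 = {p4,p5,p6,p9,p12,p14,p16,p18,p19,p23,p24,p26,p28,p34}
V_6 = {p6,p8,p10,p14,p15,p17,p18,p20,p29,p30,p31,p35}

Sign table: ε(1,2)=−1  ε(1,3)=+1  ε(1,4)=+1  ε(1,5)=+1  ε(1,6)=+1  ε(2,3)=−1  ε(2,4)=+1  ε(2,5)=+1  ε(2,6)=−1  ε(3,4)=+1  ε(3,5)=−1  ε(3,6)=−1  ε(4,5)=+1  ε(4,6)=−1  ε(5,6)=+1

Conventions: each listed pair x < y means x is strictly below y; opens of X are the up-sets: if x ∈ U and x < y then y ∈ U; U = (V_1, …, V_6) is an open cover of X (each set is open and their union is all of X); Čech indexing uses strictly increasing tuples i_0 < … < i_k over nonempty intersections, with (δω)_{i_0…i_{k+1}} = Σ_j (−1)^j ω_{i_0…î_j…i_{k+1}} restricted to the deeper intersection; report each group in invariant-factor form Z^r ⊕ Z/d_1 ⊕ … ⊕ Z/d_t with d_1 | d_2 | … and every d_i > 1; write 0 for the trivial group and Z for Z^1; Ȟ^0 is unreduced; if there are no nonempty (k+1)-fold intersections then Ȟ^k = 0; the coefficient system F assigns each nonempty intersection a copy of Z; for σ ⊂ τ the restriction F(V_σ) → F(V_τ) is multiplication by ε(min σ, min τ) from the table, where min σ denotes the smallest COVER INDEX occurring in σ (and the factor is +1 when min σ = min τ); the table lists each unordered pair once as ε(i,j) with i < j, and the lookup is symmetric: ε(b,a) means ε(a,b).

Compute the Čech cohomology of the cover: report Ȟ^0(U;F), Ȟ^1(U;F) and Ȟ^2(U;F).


Ȟ^0(U;F) ≅ 0; Ȟ^1(U;F) ≅ Z/2; Ȟ^2(U;F) ≅ Z

nerve simplices:
  V12={p7,p22,p31} V13={p13,p22,p27,p33} V14={p3,p5,p13} V15={p5,p12,p18} V16={p17,p18,p31,p35} V23={p1,p9,p22} V24={p10,p24,p25} V25={p9,p16,p24} V26={p8,p10,p31} V34={p11,p13,p15} V35={p9,p14,p19,p34} V36={p14,p15,p20} V45={p5,p23,p24} V46={p10,p15,p30} V56={p6,p14,p18}
  V123={p22} V126={p31} V134={p13} V145={p5} V156={p18} V235={p9} V245={p24} V246={p10} V346={p15} V356={p14}
C dims 6,15,10; δ0: rk 6, SNF 1^5·2; δ1: rk 9, SNF 1^9
degree 0: 6−6−0 = 0 → Ȟ^0 ≅ 0
degree 1: 15−9−6 = 0 plus torsion [2] → Ȟ^1 ≅ Z/2
degree 2: 10−0−9 = 1 → Ȟ^2 ≅ Z


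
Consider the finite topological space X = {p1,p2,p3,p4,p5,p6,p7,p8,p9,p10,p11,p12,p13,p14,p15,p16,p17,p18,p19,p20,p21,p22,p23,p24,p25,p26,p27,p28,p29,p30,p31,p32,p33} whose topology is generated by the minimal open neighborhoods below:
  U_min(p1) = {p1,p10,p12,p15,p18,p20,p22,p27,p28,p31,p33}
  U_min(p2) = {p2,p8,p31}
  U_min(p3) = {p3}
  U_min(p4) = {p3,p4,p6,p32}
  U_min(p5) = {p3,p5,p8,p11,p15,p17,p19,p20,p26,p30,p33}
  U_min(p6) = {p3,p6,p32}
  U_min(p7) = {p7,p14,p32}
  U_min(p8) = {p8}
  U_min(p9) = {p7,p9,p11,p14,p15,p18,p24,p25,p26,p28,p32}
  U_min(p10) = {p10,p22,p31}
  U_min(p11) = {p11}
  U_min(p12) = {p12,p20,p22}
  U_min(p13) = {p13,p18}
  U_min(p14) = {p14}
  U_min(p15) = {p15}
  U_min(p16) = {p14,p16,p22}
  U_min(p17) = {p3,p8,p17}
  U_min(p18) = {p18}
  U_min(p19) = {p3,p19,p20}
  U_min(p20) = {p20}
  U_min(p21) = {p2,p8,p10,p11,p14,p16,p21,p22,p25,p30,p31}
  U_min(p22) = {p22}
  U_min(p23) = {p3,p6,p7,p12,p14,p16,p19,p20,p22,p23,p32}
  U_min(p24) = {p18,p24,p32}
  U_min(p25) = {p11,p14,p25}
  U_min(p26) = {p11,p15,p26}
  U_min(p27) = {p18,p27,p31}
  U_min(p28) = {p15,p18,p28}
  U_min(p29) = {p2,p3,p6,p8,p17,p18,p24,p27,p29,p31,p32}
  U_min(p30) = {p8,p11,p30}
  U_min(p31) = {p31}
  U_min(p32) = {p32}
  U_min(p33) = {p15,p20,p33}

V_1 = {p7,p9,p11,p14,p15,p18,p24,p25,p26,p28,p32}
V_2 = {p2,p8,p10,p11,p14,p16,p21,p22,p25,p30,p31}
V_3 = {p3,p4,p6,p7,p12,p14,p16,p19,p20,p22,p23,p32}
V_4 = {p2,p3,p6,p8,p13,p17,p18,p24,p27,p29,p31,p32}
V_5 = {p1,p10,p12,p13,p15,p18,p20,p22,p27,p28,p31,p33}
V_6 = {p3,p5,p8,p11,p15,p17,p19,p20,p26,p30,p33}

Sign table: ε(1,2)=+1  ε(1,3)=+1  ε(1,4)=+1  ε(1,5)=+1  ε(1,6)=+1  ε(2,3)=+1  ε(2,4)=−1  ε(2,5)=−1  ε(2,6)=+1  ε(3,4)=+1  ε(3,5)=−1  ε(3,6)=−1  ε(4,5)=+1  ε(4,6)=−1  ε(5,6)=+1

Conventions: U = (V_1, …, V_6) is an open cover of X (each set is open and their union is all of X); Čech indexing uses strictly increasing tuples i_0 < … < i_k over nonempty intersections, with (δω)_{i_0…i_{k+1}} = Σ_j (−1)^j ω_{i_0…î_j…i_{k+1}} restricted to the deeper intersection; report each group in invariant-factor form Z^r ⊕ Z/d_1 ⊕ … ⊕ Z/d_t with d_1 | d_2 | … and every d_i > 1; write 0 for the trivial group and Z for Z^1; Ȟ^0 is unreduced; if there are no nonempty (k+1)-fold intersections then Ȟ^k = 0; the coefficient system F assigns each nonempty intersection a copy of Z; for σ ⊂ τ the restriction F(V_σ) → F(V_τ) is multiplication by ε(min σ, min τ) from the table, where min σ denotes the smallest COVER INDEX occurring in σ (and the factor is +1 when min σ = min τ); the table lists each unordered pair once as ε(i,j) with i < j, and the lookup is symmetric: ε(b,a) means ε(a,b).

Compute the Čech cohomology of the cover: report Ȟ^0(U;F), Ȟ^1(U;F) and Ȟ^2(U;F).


nonempty overlaps:
  V12={p11,p14,p25} V13={p7,p14,p32} V14={p18,p24,p32} V15={p15,p18,p28} V16={p11,p15,p26} V23={p14,p16,p22} V24={p2,p8,p31} V25={p10,p22,p31} V26={p8,p11,p30} V34={p3,p6,p32} V35={p12,p20,p22} V36={p3,p19,p20} V45={p13,p18,p27,p31} V46={p3,p8,p17} V56={p15,p20,p33}
  V123={p14} V126={p11} V134={p32} V145={p18} V156={p15} V235={p22} V245={p31} V246={p8} V346={p3} V356={p20}
C dims 6,15,10; δ0: rk 6, SNF 1^5·2; δ1: rk 9, SNF 1^9
degree 0: 6−6−0 = 0 → Ȟ^0 ≅ 0
degree 1: 15−9−6 = 0 plus torsion [2] → Ȟ^1 ≅ Z/2
degree 2: 10−0−9 = 1 → Ȟ^2 ≅ Z

Ȟ^0 ≅ 0,  Ȟ^1 ≅ Z/2,  Ȟ^2 ≅ Z


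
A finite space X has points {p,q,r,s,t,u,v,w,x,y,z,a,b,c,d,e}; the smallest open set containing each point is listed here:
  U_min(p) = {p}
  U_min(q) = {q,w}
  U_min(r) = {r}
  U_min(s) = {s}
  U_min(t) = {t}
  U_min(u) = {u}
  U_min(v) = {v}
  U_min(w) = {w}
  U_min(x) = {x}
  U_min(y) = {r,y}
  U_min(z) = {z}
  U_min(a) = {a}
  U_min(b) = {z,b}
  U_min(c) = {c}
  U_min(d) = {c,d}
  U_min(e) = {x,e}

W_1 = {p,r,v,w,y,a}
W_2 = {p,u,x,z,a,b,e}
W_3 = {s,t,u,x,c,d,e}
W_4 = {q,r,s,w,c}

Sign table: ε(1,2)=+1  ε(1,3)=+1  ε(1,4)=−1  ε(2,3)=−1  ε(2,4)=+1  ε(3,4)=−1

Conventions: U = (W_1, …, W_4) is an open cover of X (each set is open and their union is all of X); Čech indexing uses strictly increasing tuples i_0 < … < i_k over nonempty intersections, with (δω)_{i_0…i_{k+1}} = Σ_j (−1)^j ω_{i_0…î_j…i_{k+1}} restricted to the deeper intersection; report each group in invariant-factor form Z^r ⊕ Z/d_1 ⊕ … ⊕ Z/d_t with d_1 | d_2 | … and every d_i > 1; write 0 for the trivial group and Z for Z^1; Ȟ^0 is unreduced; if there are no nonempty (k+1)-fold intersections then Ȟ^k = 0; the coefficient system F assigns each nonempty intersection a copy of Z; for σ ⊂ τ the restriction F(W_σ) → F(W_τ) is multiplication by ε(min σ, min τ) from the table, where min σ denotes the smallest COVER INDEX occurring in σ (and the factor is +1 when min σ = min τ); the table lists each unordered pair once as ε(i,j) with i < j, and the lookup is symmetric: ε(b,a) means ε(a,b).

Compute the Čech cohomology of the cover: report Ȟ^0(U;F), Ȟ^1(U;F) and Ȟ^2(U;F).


nonempty intersections:
  W12={p,a} W14={r,w} W23={u,x,e} W34={s,c}
C dims 4,4; δ0: rk 4, SNF 1^3·2
Ȟ^0: (4−4)−0=0 ⇒ 0
Ȟ^1: (4−0)−4=0 plus torsion [2] ⇒ Z/2
Ȟ^2: (0−0)−0=0 ⇒ 0

Ȟ^0 = 0, Ȟ^1 = Z/2 and Ȟ^2 = 0


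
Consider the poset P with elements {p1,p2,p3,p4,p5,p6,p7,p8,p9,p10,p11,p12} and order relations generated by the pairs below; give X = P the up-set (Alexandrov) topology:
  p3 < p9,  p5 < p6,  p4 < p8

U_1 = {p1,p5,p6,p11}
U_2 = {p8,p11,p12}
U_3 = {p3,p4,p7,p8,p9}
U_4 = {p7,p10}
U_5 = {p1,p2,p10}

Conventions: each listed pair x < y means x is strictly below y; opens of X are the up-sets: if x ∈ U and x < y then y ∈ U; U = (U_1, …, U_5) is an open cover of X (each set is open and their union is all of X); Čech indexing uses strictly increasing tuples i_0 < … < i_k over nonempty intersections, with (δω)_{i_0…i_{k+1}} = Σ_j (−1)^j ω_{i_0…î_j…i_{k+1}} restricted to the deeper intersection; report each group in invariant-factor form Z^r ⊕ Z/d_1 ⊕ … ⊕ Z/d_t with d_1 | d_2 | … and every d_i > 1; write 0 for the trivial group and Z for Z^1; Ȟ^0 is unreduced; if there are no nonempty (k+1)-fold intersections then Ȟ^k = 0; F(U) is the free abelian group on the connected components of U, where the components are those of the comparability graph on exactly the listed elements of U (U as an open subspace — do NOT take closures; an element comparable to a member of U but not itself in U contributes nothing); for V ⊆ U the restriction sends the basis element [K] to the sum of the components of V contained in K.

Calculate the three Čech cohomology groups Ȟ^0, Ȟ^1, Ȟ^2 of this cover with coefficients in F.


nerve simplices:
  U12={p11} U15={p1} U23={p8} U34={p7} U45={p10}
components per intersection:
  U1: {p1} {p5,p6} {p11}
  U2: {p8} {p11} {p12}
  U3: {p3,p9} {p4,p8} {p7}
  U4: {p7} {p10}
  U5: {p1} {p2} {p10}
  U12: {p11}
  U15: {p1}
  U23: {p8}
  U34: {p7}
  U45: {p10}
C dims 14,5; δ0: rk 5, SNF 1^5
degree 0: 14−5−0 = 9 → Ȟ^0 ≅ Z^9
degree 1: 5−0−5 = 0 → Ȟ^1 ≅ 0
degree 2: 0−0−0 = 0 → Ȟ^2 ≅ 0

Ȟ^0 ≅ Z^9; Ȟ^1 ≅ 0; Ȟ^2 ≅ 0


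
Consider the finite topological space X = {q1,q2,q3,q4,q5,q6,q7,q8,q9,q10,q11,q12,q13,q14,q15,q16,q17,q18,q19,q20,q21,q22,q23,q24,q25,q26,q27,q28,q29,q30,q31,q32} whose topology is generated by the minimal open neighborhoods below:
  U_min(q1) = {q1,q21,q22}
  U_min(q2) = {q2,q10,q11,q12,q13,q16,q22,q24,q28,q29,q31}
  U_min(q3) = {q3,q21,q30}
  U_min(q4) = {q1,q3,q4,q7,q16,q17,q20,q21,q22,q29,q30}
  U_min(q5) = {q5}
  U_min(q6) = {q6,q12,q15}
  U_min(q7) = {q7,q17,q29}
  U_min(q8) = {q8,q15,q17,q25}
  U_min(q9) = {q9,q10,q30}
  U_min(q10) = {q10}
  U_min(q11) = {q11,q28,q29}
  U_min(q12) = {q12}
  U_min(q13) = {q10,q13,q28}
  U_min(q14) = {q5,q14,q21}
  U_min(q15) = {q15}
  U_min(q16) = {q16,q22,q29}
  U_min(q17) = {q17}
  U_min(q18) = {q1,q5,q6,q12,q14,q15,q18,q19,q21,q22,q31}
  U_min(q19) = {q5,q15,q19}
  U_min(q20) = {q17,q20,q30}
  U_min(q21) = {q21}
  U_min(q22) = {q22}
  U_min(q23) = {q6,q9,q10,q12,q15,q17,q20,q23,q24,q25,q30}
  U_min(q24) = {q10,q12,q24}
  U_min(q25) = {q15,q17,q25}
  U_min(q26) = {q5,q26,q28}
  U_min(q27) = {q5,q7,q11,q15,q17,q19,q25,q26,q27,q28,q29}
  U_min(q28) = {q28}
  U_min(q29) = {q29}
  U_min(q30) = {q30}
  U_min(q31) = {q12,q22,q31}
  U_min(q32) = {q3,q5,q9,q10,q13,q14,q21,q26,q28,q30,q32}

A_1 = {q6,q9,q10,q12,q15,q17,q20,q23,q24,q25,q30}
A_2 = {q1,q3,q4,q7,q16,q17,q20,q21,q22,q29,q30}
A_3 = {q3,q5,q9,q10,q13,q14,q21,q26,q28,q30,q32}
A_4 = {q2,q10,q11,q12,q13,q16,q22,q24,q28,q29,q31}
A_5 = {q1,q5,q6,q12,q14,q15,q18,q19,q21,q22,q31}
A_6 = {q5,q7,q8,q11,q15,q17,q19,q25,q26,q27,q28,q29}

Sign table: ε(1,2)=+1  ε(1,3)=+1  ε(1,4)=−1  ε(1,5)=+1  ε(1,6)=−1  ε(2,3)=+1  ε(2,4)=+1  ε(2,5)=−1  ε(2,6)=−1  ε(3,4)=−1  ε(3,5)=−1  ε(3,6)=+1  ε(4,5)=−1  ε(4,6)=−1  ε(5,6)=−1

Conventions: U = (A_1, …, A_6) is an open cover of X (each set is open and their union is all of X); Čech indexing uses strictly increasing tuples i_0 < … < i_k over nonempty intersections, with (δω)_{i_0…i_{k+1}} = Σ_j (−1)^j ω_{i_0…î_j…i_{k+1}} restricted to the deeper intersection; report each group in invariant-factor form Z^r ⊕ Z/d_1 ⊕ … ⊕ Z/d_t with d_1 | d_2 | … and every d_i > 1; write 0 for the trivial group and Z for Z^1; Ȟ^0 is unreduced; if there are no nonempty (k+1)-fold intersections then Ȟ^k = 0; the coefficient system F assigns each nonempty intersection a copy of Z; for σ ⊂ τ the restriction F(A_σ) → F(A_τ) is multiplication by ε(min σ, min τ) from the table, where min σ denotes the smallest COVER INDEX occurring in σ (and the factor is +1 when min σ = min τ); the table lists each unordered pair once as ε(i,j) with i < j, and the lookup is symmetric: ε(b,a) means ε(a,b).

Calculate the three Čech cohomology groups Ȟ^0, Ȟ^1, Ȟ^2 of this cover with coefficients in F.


intersection data:
  A12={q17,q20,q30} A13={q9,q10,q30} A14={q10,q12,q24} A15={q6,q12,q15} A16={q15,q17,q25} A23={q3,q21,q30} A24={q16,q22,q29} A25={q1,q21,q22} A26={q7,q17,q29} A34={q10,q13,q28} A35={q5,q14,q21} A36={q5,q26,q28} A45={q12,q22,q31} A46={q11,q28,q29} A56={q5,q15,q19}
  A123={q30} A126={q17} A134={q10} A145={q12} A156={q15} A235={q21} A245={q22} A246={q29} A346={q28} A356={q5}
C dims 6,15,10; δ0: rk 6, SNF 1^5·2; δ1: rk 9, SNF 1^9
Ȟ^0 = (6 − 6) − 0 = 0, so Ȟ^0 ≅ 0
Ȟ^1 = (15 − 9) − 6 = 0 plus torsion [2], so Ȟ^1 ≅ Z/2
Ȟ^2 = (10 − 0) − 9 = 1, so Ȟ^2 ≅ Z

Ȟ^0 ≅ 0; Ȟ^1 ≅ Z/2; Ȟ^2 ≅ Z


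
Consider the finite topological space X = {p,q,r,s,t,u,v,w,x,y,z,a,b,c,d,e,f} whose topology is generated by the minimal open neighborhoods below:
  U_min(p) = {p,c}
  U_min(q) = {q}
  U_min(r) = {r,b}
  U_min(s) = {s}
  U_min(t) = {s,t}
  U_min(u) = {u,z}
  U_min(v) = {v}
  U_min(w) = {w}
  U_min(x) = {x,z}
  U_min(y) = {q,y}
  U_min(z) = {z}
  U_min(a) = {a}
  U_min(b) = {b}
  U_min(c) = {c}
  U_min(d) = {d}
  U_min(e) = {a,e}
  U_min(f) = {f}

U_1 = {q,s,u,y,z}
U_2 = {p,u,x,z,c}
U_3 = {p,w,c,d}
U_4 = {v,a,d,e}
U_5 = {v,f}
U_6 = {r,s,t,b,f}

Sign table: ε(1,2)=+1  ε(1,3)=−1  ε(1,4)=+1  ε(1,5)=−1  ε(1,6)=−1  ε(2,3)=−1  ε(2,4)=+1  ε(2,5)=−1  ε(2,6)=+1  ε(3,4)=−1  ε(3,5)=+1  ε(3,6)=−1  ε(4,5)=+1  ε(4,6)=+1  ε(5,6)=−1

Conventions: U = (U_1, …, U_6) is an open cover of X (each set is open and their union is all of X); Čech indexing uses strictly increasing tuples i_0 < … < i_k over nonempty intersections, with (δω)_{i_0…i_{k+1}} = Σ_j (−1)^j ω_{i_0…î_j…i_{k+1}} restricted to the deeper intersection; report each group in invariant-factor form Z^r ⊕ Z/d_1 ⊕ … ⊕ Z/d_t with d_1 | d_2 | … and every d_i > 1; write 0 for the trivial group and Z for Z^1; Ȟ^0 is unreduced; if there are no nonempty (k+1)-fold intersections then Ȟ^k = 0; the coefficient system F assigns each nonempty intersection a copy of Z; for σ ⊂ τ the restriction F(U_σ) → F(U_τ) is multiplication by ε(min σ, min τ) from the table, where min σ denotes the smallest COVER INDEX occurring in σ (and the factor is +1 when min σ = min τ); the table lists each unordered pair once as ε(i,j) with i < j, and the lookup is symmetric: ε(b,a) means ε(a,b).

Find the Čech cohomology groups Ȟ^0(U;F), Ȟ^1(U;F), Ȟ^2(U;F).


nerve simplices:
  U12={u,z} U16={s} U23={p,c} U34={d} U45={v} U56={f}
C dims 6,6; δ0: rk 5, SNF 1^5
degree 0: 6−5−0 = 1 → Ȟ^0 ≅ Z
degree 1: 6−0−5 = 1 → Ȟ^1 ≅ Z
degree 2: 0−0−0 = 0 → Ȟ^2 ≅ 0

Ȟ^0 ≅ Z, Ȟ^1 ≅ Z, Ȟ^2 ≅ 0


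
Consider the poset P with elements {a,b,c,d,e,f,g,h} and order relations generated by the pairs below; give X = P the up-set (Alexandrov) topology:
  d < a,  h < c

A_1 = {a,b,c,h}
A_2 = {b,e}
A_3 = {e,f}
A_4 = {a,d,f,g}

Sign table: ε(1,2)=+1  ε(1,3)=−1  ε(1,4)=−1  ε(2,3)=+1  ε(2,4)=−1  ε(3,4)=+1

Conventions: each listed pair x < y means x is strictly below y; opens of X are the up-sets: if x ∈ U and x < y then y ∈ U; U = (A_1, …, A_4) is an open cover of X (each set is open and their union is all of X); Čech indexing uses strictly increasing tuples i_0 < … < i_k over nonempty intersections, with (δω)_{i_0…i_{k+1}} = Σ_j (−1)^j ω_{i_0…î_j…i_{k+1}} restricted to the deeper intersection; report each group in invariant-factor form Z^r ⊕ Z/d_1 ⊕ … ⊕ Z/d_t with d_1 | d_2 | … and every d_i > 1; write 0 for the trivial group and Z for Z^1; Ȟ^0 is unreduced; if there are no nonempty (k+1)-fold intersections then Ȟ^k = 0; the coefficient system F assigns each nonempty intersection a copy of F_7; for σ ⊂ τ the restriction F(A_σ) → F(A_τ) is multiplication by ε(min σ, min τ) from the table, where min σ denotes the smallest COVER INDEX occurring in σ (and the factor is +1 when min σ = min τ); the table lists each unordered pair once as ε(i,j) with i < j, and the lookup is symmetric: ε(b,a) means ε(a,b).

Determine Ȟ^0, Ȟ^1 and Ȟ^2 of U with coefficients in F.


Ȟ^0 = 0; Ȟ^1 = 0; Ȟ^2 = 0

nonempty overlaps:
  A12={b} A14={a} A23={e} A34={f}
C dims 4,4; δ0: rk_F7 4
degree 0: 4−4−0 = 0 → Ȟ^0 ≅ 0
degree 1: 4−0−4 = 0 → Ȟ^1 ≅ 0
degree 2: 0−0−0 = 0 → Ȟ^2 ≅ 0


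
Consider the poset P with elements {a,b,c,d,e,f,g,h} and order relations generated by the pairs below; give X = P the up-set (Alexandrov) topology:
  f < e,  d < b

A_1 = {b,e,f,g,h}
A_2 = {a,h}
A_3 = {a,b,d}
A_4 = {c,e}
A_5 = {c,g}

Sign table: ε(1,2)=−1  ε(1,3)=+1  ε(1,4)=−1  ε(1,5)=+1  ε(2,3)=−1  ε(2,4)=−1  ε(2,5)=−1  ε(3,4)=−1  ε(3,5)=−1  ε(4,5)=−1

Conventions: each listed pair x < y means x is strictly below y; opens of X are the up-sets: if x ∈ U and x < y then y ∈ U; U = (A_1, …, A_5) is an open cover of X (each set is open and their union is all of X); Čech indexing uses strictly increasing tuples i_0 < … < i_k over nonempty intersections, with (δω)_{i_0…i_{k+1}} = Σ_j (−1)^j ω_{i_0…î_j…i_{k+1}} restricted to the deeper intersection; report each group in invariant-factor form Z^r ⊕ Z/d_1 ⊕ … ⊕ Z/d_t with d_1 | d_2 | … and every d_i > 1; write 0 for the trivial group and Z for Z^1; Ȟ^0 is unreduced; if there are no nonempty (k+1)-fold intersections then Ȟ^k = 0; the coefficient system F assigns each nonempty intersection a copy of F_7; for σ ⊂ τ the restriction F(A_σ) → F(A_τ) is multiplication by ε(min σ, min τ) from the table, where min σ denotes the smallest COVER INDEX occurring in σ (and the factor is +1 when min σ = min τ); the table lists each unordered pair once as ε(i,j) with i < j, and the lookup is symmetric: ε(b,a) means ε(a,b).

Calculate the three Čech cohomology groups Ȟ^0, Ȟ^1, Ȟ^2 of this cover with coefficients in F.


nonempty intersections:
  A12={h} A13={b} A14={e} A15={g} A23={a} A45={c}
C dims 5,6; δ0: rk_F7 4
Ȟ^0: (5−4)−0=1 ⇒ Z/7
Ȟ^1: (6−0)−4=2 ⇒ Z/7 ⊕ Z/7
Ȟ^2: (0−0)−0=0 ⇒ 0

Ȟ^0 = Z/7,  Ȟ^1 = Z/7 ⊕ Z/7,  Ȟ^2 = 0


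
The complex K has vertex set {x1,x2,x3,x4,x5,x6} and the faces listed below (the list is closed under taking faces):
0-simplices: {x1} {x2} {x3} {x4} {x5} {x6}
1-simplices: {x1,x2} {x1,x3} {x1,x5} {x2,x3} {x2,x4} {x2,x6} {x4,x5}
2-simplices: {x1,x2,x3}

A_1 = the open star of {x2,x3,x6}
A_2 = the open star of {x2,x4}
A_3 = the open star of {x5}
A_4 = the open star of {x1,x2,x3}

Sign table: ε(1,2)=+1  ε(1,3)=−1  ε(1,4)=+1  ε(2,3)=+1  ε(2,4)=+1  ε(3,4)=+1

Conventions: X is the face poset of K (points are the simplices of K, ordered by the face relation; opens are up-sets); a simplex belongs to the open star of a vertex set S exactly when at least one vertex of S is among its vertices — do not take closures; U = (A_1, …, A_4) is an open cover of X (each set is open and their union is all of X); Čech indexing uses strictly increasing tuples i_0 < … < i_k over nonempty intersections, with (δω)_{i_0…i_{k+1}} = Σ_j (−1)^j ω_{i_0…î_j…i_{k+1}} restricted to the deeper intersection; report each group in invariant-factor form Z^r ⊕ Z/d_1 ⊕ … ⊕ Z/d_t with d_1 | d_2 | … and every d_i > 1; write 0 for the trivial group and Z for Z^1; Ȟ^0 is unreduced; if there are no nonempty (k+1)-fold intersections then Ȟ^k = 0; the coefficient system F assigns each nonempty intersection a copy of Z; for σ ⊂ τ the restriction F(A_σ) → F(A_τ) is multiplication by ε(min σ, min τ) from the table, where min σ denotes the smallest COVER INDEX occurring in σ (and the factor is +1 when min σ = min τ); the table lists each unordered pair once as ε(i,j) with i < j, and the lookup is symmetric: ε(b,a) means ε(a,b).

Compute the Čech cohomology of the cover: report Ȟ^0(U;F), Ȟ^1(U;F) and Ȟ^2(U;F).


Ȟ^0 ≅ Z, Ȟ^1 ≅ Z, Ȟ^2 ≅ 0

intersection data:
  A1={{x2},{x3},{x6},{x1,x2},{x1,x3},{x2,x3},{x2,x4},{x2,x6},{x1,x2,x3}} A2={{x2},{x4},{x1,x2},{x2,x3},{x2,x4},{x2,x6},{x4,x5},{x1,x2,x3}} A3={{x5},{x1,x5},{x4,x5}} A4={{x1},{x2},{x3},{x1,x2},{x1,x3},{x1,x5},{x2,x3},{x2,x4},{x2,x6},{x1,x2,x3}}
  A12={{x2},{x1,x2},{x2,x3},{x2,x4},{x2,x6},{x1,x2,x3}} A14={{x2},{x3},{x1,x2},{x1,x3},{x2,x3},{x2,x4},{x2,x6},{x1,x2,x3}} A23={{x4,x5}} A24={{x2},{x1,x2},{x2,x3},{x2,x4},{x2,x6},{x1,x2,x3}} A34={{x1,x5}}
  A124={{x2},{x1,x2},{x2,x3},{x2,x4},{x2,x6},{x1,x2,x3}}
C dims 4,5,1; δ0: rk 3, SNF 1^3; δ1: rk 1, SNF 1^1
Ȟ^0 = (4 − 3) − 0 = 1, so Ȟ^0 ≅ Z
Ȟ^1 = (5 − 1) − 3 = 1, so Ȟ^1 ≅ Z
Ȟ^2 = (1 − 0) − 1 = 0, so Ȟ^2 ≅ 0


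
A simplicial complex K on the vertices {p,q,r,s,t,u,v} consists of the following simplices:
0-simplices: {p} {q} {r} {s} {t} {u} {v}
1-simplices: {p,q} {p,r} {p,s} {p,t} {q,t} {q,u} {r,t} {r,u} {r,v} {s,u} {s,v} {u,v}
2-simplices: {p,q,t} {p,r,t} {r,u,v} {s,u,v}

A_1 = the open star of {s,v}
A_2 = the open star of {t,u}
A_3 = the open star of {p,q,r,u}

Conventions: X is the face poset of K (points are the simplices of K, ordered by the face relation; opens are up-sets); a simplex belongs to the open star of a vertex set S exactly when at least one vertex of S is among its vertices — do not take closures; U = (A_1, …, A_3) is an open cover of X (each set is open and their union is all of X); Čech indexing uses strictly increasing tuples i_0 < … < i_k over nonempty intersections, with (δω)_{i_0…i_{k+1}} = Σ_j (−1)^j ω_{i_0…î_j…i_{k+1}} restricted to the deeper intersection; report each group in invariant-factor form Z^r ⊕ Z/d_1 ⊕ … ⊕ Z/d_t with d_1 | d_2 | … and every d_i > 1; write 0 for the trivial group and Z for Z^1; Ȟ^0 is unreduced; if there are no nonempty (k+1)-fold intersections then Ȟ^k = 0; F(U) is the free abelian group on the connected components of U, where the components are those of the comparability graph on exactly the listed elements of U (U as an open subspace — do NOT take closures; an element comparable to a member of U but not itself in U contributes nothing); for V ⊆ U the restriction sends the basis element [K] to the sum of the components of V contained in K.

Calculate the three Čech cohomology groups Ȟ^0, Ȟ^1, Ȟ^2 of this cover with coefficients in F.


Ȟ^0 = Z; Ȟ^1 = Z; Ȟ^2 = 0

nerve simplices:
  A1={{s},{v},{p,s},{r,v},{s,u},{s,v},{u,v},{r,u,v},{s,u,v}} A2={{t},{u},{p,t},{q,t},{q,u},{r,t},{r,u},{s,u},{u,v},{p,q,t},{p,r,t},{r,u,v},{s,u,v}} A3={{p},{q},{r},{u},{p,q},{p,r},{p,s},{p,t},{q,t},{q,u},{r,t},{r,u},{r,v},{s,u},{u,v},{p,q,t},{p,r,t},{r,u,v},{s,u,v}}
  A12={{s,u},{u,v},{r,u,v},{s,u,v}} A13={{p,s},{r,v},{s,u},{u,v},{r,u,v},{s,u,v}} A23={{u},{p,t},{q,t},{q,u},{r,t},{r,u},{s,u},{u,v},{p,q,t},{p,r,t},{r,u,v},{s,u,v}}
  A123={{s,u},{u,v},{r,u,v},{s,u,v}}
components per intersection:
  A1: {{s},{v},{p,s},{r,v},{s,u},{s,v},{u,v},{r,u,v},{s,u,v}}
  A2: {{t},{p,t},{q,t},{r,t},{p,q,t},{p,r,t}} {{u},{q,u},{r,u},{s,u},{u,v},{r,u,v},{s,u,v}}
  A3: {{p},{q},{r},{u},{p,q},{p,r},{p,s},{p,t},{q,t},{q,u},{r,t},{r,u},{r,v},{s,u},{u,v},{p,q,t},{p,r,t},{r,u,v},{s,u,v}}
  A12: {{s,u},{u,v},{r,u,v},{s,u,v}}
  A13: {{p,s}} {{r,v},{s,u},{u,v},{r,u,v},{s,u,v}}
  A23: {{u},{q,u},{r,u},{s,u},{u,v},{r,u,v},{s,u,v}} {{p,t},{q,t},{r,t},{p,q,t},{p,r,t}}
  A123: {{s,u},{u,v},{r,u,v},{s,u,v}}
C dims 4,5,1; δ0: rk 3, SNF 1^3; δ1: rk 1, SNF 1^1
degree 0: 4−3−0 = 1 → Ȟ^0 ≅ Z
degree 1: 5−1−3 = 1 → Ȟ^1 ≅ Z
degree 2: 1−0−1 = 0 → Ȟ^2 ≅ 0


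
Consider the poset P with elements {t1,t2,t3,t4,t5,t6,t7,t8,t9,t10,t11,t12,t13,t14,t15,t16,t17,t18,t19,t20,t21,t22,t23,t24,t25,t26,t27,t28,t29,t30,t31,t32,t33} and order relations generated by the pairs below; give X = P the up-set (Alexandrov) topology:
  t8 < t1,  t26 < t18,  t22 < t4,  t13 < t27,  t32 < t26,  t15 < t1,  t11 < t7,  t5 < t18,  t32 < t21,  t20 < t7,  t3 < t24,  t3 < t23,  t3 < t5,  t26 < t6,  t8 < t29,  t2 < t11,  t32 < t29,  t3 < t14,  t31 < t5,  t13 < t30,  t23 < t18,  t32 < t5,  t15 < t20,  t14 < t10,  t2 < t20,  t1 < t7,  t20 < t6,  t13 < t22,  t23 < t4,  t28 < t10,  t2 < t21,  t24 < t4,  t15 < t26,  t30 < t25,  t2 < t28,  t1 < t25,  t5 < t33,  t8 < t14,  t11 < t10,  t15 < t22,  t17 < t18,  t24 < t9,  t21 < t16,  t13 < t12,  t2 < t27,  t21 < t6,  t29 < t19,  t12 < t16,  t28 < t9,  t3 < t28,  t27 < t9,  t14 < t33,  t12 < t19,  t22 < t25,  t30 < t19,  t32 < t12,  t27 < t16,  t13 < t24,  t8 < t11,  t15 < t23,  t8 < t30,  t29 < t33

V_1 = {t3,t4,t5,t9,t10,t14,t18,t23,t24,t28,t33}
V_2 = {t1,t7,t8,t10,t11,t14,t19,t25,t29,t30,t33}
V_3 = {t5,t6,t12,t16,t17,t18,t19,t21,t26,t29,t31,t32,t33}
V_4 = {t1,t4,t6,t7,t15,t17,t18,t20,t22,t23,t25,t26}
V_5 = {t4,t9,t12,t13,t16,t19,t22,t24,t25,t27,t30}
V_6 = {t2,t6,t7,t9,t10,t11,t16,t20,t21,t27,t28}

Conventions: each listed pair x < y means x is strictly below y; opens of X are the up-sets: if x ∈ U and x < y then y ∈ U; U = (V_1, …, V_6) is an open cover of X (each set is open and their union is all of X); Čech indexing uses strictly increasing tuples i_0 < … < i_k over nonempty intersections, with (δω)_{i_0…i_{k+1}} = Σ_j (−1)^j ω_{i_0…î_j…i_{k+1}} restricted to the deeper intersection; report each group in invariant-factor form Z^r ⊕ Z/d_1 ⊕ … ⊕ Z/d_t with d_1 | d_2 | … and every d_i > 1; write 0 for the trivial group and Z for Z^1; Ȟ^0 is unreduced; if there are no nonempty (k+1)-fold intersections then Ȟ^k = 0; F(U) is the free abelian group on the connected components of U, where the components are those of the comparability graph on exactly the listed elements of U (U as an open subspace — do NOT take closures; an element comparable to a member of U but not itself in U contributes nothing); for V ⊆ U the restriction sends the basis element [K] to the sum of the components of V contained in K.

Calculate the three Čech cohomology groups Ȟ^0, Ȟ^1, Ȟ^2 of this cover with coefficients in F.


Ȟ^0(U;F) ≅ Z, Ȟ^1(U;F) ≅ 0, Ȟ^2(U;F) ≅ Z/2

nerve simplices:
  V12={t10,t14,t33} V13={t5,t18,t33} V14={t4,t18,t23} V15={t4,t9,t24} V16={t9,t10,t28} V23={t19,t29,t33} V24={t1,t7,t25} V25={t19,t25,t30} V26={t7,t10,t11} V34={t6,t17,t18,t26} V35={t12,t16,t19} V36={t6,t16,t21} V45={t4,t22,t25} V46={t6,t7,t20} V56={t9,t16,t27}
  V123={t33} V126={t10} V134={t18} V145={t4} V156={t9} V235={t19} V245={t25} V246={t7} V346={t6} V356={t16}
components per intersection:
  V1: {t3,t4,t5,t9,t10,t14,t18,t23,t24,t28,t33}
  V2: {t1,t7,t8,t10,t11,t14,t19,t25,t29,t30,t33}
  V3: {t5,t6,t12,t16,t17,t18,t19,t21,t26,t29,t31,t32,t33}
  V4: {t1,t4,t6,t7,t15,t17,t18,t20,t22,t23,t25,t26}
  V5: {t4,t9,t12,t13,t16,t19,t22,t24,t25,t27,t30}
  V6: {t2,t6,t7,t9,t10,t11,t16,t20,t21,t27,t28}
  V12: {t10,t14,t33}
  V13: {t5,t18,t33}
  V14: {t4,t18,t23}
  V15: {t4,t9,t24}
  V16: {t9,t10,t28}
  V23: {t19,t29,t33}
  V24: {t1,t7,t25}
  V25: {t19,t25,t30}
  V26: {t7,t10,t11}
  V34: {t6,t17,t18,t26}
  V35: {t12,t16,t19}
  V36: {t6,t16,t21}
  V45: {t4,t22,t25}
  V46: {t6,t7,t20}
  V56: {t9,t16,t27}
  V123: {t33}
  V126: {t10}
  V134: {t18}
  V145: {t4}
  V156: {t9}
  V235: {t19}
  V245: {t25}
  V246: {t7}
  V346: {t6}
  V356: {t16}
C dims 6,15,10; δ0: rk 5, SNF 1^5; δ1: rk 10, SNF 1^9·2
degree 0: 6−5−0 = 1 → Ȟ^0 ≅ Z
degree 1: 15−10−5 = 0 → Ȟ^1 ≅ 0
degree 2: 10−0−10 = 0 plus torsion [2] → Ȟ^2 ≅ Z/2


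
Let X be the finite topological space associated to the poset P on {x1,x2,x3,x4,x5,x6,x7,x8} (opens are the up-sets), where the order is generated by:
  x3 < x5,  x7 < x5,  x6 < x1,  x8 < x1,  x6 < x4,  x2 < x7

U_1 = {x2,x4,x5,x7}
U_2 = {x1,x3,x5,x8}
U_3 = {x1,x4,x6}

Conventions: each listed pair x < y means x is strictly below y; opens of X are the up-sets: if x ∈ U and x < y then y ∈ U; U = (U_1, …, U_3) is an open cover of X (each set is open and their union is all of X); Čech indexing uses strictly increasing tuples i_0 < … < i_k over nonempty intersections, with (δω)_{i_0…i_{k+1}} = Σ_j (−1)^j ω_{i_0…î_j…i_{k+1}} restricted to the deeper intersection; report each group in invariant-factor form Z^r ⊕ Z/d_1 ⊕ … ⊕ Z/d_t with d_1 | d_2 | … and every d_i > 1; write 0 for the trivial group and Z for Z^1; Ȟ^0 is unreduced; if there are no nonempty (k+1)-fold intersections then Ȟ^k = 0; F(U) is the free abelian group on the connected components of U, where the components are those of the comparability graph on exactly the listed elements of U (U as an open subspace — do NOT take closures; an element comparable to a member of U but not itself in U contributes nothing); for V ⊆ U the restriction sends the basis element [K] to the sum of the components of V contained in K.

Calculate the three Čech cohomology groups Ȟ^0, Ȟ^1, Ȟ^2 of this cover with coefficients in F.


nerve simplices:
  U12={x5} U13={x4} U23={x1}
components per intersection:
  U1: {x2,x5,x7} {x4}
  U2: {x1,x8} {x3,x5}
  U3: {x1,x4,x6}
  U12: {x5}
  U13: {x4}
  U23: {x1}
C dims 5,3; δ0: rk 3, SNF 1^3
degree 0: 5−3−0 = 2 → Ȟ^0 ≅ Z^2
degree 1: 3−0−3 = 0 → Ȟ^1 ≅ 0
degree 2: 0−0−0 = 0 → Ȟ^2 ≅ 0

Ȟ^0(U;F) ≅ Z^2, Ȟ^1(U;F) ≅ 0, Ȟ^2(U;F) ≅ 0


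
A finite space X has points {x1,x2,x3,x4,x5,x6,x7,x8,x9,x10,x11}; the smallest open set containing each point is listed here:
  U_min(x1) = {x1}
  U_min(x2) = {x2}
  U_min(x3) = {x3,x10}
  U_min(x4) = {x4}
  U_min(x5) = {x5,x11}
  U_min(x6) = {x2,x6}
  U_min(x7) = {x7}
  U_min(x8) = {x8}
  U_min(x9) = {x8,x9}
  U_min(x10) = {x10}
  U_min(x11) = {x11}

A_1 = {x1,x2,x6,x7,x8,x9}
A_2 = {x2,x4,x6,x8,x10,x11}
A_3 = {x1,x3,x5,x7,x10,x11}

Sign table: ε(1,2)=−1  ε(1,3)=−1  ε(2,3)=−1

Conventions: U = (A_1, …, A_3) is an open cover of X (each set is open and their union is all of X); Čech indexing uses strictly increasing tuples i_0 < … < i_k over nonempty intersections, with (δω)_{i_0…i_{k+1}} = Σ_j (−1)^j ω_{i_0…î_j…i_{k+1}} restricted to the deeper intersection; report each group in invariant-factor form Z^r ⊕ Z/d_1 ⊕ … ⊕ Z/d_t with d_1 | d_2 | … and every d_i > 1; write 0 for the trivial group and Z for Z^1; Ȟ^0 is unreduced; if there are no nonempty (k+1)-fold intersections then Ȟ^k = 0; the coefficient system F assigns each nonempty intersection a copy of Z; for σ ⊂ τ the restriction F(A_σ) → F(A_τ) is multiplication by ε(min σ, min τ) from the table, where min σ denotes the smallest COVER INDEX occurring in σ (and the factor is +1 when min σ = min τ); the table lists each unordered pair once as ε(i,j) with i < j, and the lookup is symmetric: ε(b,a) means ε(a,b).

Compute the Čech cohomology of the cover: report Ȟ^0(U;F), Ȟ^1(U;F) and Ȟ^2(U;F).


Ȟ^0 = 0,  Ȟ^1 = Z/2,  Ȟ^2 = 0

cover nerve:
  A12={x2,x6,x8} A13={x1,x7} A23={x10,x11}
C dims 3,3; δ0: rk 3, SNF 1^2·2
Ȟ^0: (3−3)−0=0 ⇒ 0
Ȟ^1: (3−0)−3=0 plus torsion [2] ⇒ Z/2
Ȟ^2: (0−0)−0=0 ⇒ 0


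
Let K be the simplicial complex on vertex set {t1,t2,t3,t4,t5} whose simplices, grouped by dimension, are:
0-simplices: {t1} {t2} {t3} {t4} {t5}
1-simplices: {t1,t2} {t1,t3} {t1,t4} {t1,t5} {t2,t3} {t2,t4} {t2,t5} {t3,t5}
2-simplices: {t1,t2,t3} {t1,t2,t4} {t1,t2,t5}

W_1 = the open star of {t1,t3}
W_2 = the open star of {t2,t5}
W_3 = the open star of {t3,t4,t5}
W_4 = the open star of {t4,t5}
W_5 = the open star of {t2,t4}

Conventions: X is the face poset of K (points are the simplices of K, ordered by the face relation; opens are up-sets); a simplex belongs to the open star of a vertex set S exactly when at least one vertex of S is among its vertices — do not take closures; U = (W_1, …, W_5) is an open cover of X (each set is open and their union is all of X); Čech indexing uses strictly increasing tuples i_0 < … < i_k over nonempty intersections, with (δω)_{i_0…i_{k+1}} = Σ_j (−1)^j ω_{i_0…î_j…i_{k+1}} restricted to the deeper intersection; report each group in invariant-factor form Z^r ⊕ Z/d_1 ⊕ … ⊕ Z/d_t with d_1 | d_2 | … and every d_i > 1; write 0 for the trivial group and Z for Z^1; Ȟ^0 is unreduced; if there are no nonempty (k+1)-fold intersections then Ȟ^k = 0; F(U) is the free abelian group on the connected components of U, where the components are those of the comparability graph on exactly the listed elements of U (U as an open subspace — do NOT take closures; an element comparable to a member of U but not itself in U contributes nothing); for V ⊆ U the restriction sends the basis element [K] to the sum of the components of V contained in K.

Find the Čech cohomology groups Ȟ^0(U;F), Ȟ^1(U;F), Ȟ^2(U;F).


intersection data:
  W1={{t1},{t3},{t1,t2},{t1,t3},{t1,t4},{t1,t5},{t2,t3},{t3,t5},{t1,t2,t3},{t1,t2,t4},{t1,t2,t5}} W2={{t2},{t5},{t1,t2},{t1,t5},{t2,t3},{t2,t4},{t2,t5},{t3,t5},{t1,t2,t3},{t1,t2,t4},{t1,t2,t5}} W3={{t3},{t4},{t5},{t1,t3},{t1,t4},{t1,t5},{t2,t3},{t2,t4},{t2,t5},{t3,t5},{t1,t2,t3},{t1,t2,t4},{t1,t2,t5}} W4={{t4},{t5},{t1,t4},{t1,t5},{t2,t4},{t2,t5},{t3,t5},{t1,t2,t4},{t1,t2,t5}} W5={{t2},{t4},{t1,t2},{t1,t4},{t2,t3},{t2,t4},{t2,t5},{t1,t2,t3},{t1,t2,t4},{t1,t2,t5}}
  W12={{t1,t2},{t1,t5},{t2,t3},{t3,t5},{t1,t2,t3},{t1,t2,t4},{t1,t2,t5}} W13={{t3},{t1,t3},{t1,t4},{t1,t5},{t2,t3},{t3,t5},{t1,t2,t3},{t1,t2,t4},{t1,t2,t5}} W14={{t1,t4},{t1,t5},{t3,t5},{t1,t2,t4},{t1,t2,t5}} W15={{t1,t2},{t1,t4},{t2,t3},{t1,t2,t3},{t1,t2,t4},{t1,t2,t5}} W23={{t5},{t1,t5},{t2,t3},{t2,t4},{t2,t5},{t3,t5},{t1,t2,t3},{t1,t2,t4},{t1,t2,t5}} W24={{t5},{t1,t5},{t2,t4},{t2,t5},{t3,t5},{t1,t2,t4},{t1,t2,t5}} W25={{t2},{t1,t2},{t2,t3},{t2,t4},{t2,t5},{t1,t2,t3},{t1,t2,t4},{t1,t2,t5}} W34={{t4},{t5},{t1,t4},{t1,t5},{t2,t4},{t2,t5},{t3,t5},{t1,t2,t4},{t1,t2,t5}} W35={{t4},{t1,t4},{t2,t3},{t2,t4},{t2,t5},{t1,t2,t3},{t1,t2,t4},{t1,t2,t5}} W45={{t4},{t1,t4},{t2,t4},{t2,t5},{t1,t2,t4},{t1,t2,t5}}
  W123={{t1,t5},{t2,t3},{t3,t5},{t1,t2,t3},{t1,t2,t4},{t1,t2,t5}} W124={{t1,t5},{t3,t5},{t1,t2,t4},{t1,t2,t5}} W125={{t1,t2},{t2,t3},{t1,t2,t3},{t1,t2,t4},{t1,t2,t5}} W134={{t1,t4},{t1,t5},{t3,t5},{t1,t2,t4},{t1,t2,t5}} W135={{t1,t4},{t2,t3},{t1,t2,t3},{t1,t2,t4},{t1,t2,t5}} W145={{t1,t4},{t1,t2,t4},{t1,t2,t5}} W234={{t5},{t1,t5},{t2,t4},{t2,t5},{t3,t5},{t1,t2,t4},{t1,t2,t5}} W235={{t2,t3},{t2,t4},{t2,t5},{t1,t2,t3},{t1,t2,t4},{t1,t2,t5}} W245={{t2,t4},{t2,t5},{t1,t2,t4},{t1,t2,t5}} W345={{t4},{t1,t4},{t2,t4},{t2,t5},{t1,t2,t4},{t1,t2,t5}}
  W1234={{t1,t5},{t3,t5},{t1,t2,t4},{t1,t2,t5}} W1235={{t2,t3},{t1,t2,t3},{t1,t2,t4},{t1,t2,t5}} W1245={{t1,t2,t4},{t1,t2,t5}} W1345={{t1,t4},{t1,t2,t4},{t1,t2,t5}} W2345={{t2,t4},{t2,t5},{t1,t2,t4},{t1,t2,t5}}
  W12345={{t1,t2,t4},{t1,t2,t5}}
components per intersection:
  W1: {{t1},{t3},{t1,t2},{t1,t3},{t1,t4},{t1,t5},{t2,t3},{t3,t5},{t1,t2,t3},{t1,t2,t4},{t1,t2,t5}}
  W2: {{t2},{t5},{t1,t2},{t1,t5},{t2,t3},{t2,t4},{t2,t5},{t3,t5},{t1,t2,t3},{t1,t2,t4},{t1,t2,t5}}
  W3: {{t3},{t5},{t1,t3},{t1,t5},{t2,t3},{t2,t5},{t3,t5},{t1,t2,t3},{t1,t2,t5}} {{t4},{t1,t4},{t2,t4},{t1,t2,t4}}
  W4: {{t4},{t1,t4},{t2,t4},{t1,t2,t4}} {{t5},{t1,t5},{t2,t5},{t3,t5},{t1,t2,t5}}
  W5: {{t2},{t4},{t1,t2},{t1,t4},{t2,t3},{t2,t4},{t2,t5},{t1,t2,t3},{t1,t2,t4},{t1,t2,t5}}
  W12: {{t1,t2},{t1,t5},{t2,t3},{t1,t2,t3},{t1,t2,t4},{t1,t2,t5}} {{t3,t5}}
  W13: {{t3},{t1,t3},{t2,t3},{t3,t5},{t1,t2,t3}} {{t1,t4},{t1,t2,t4}} {{t1,t5},{t1,t2,t5}}
  W14: {{t1,t4},{t1,t2,t4}} {{t1,t5},{t1,t2,t5}} {{t3,t5}}
  W15: {{t1,t2},{t1,t4},{t2,t3},{t1,t2,t3},{t1,t2,t4},{t1,t2,t5}}
  W23: {{t5},{t1,t5},{t2,t5},{t3,t5},{t1,t2,t5}} {{t2,t3},{t1,t2,t3}} {{t2,t4},{t1,t2,t4}}
  W24: {{t5},{t1,t5},{t2,t5},{t3,t5},{t1,t2,t5}} {{t2,t4},{t1,t2,t4}}
  W25: {{t2},{t1,t2},{t2,t3},{t2,t4},{t2,t5},{t1,t2,t3},{t1,t2,t4},{t1,t2,t5}}
  W34: {{t4},{t1,t4},{t2,t4},{t1,t2,t4}} {{t5},{t1,t5},{t2,t5},{t3,t5},{t1,t2,t5}}
  W35: {{t4},{t1,t4},{t2,t4},{t1,t2,t4}} {{t2,t3},{t1,t2,t3}} {{t2,t5},{t1,t2,t5}}
  W45: {{t4},{t1,t4},{t2,t4},{t1,t2,t4}} {{t2,t5},{t1,t2,t5}}
  W123: {{t1,t5},{t1,t2,t5}} {{t2,t3},{t1,t2,t3}} {{t3,t5}} {{t1,t2,t4}}
  W124: {{t1,t5},{t1,t2,t5}} {{t3,t5}} {{t1,t2,t4}}
  W125: {{t1,t2},{t2,t3},{t1,t2,t3},{t1,t2,t4},{t1,t2,t5}}
  W134: {{t1,t4},{t1,t2,t4}} {{t1,t5},{t1,t2,t5}} {{t3,t5}}
  W135: {{t1,t4},{t1,t2,t4}} {{t2,t3},{t1,t2,t3}} {{t1,t2,t5}}
  W145: {{t1,t4},{t1,t2,t4}} {{t1,t2,t5}}
  W234: {{t5},{t1,t5},{t2,t5},{t3,t5},{t1,t2,t5}} {{t2,t4},{t1,t2,t4}}
  W235: {{t2,t3},{t1,t2,t3}} {{t2,t4},{t1,t2,t4}} {{t2,t5},{t1,t2,t5}}
  W245: {{t2,t4},{t1,t2,t4}} {{t2,t5},{t1,t2,t5}}
  W345: {{t4},{t1,t4},{t2,t4},{t1,t2,t4}} {{t2,t5},{t1,t2,t5}}
  W1234: {{t1,t5},{t1,t2,t5}} {{t3,t5}} {{t1,t2,t4}}
  W1235: {{t2,t3},{t1,t2,t3}} {{t1,t2,t4}} {{t1,t2,t5}}
  W1245: {{t1,t2,t4}} {{t1,t2,t5}}
  W1345: {{t1,t4},{t1,t2,t4}} {{t1,t2,t5}}
  W2345: {{t2,t4},{t1,t2,t4}} {{t2,t5},{t1,t2,t5}}
  W12345: {{t1,t2,t4}} {{t1,t2,t5}}
C dims 7,22,25,12; δ0: rk 6, SNF 1^6; δ1: rk 15, SNF 1^15; δ2: rk 10, SNF 1^10
Ȟ^0 = (7 − 6) − 0 = 1, so Ȟ^0 ≅ Z
Ȟ^1 = (22 − 15) − 6 = 1, so Ȟ^1 ≅ Z
Ȟ^2 = (25 − 10) − 15 = 0, so Ȟ^2 ≅ 0

Ȟ^0(U;F) ≅ Z, Ȟ^1(U;F) ≅ Z and Ȟ^2(U;F) ≅ 0


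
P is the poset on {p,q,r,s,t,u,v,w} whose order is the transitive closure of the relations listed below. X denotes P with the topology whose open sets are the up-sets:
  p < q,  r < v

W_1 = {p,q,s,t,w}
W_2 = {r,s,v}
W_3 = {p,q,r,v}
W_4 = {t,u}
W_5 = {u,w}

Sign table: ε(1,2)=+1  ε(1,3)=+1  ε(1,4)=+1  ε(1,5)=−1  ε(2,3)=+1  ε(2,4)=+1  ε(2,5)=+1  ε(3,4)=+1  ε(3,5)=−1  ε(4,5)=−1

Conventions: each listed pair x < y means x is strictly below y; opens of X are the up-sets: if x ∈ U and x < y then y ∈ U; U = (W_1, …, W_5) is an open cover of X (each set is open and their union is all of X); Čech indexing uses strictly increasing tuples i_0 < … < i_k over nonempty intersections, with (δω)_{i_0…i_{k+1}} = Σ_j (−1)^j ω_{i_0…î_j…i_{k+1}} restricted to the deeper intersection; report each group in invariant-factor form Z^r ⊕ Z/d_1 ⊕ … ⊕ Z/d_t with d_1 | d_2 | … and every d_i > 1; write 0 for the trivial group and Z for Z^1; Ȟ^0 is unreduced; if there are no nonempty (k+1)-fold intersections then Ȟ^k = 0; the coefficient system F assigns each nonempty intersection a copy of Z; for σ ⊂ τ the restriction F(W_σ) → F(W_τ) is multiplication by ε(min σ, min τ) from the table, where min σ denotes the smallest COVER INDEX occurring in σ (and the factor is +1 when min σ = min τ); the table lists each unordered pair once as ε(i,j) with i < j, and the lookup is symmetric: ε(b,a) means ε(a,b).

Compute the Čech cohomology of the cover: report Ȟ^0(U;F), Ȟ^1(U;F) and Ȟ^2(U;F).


Ȟ^0 = Z, Ȟ^1 = Z^2, Ȟ^2 = 0

nerve simplices:
  W12={s} W13={p,q} W14={t} W15={w} W23={r,v} W45={u}
C dims 5,6; δ0: rk 4, SNF 1^4
degree 0: 5−4−0 = 1 → Ȟ^0 ≅ Z
degree 1: 6−0−4 = 2 → Ȟ^1 ≅ Z^2
degree 2: 0−0−0 = 0 → Ȟ^2 ≅ 0


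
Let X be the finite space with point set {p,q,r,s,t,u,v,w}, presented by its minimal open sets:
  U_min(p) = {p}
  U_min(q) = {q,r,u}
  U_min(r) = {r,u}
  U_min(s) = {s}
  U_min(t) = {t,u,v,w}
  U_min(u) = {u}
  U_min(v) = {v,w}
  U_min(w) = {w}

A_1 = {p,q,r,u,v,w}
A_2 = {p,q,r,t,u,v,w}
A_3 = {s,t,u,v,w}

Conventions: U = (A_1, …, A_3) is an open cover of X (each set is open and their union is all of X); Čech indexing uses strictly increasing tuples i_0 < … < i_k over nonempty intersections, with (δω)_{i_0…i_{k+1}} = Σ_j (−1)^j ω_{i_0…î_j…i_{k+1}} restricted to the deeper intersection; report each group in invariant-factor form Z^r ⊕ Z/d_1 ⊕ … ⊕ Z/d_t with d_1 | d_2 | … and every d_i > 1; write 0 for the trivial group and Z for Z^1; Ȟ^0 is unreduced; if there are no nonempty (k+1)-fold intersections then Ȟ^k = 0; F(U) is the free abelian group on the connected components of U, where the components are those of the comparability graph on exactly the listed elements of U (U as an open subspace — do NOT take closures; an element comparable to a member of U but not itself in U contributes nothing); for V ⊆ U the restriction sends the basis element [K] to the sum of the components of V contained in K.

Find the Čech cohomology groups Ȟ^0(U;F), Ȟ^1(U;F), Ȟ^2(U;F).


Ȟ^0 ≅ Z^3; Ȟ^1 ≅ 0; Ȟ^2 ≅ 0

cover nerve:
  A12={p,q,r,u,v,w} A13={u,v,w} A23={t,u,v,w}
  A123={u,v,w}
components per intersection:
  A1: {p} {q,r,u} {v,w}
  A2: {p} {q,r,t,u,v,w}
  A3: {s} {t,u,v,w}
  A12: {p} {q,r,u} {v,w}
  A13: {u} {v,w}
  A23: {t,u,v,w}
  A123: {u} {v,w}
C dims 7,6,2; δ0: rk 4, SNF 1^4; δ1: rk 2, SNF 1^2
Ȟ^0: (7−4)−0=3 ⇒ Z^3
Ȟ^1: (6−2)−4=0 ⇒ 0
Ȟ^2: (2−0)−2=0 ⇒ 0
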